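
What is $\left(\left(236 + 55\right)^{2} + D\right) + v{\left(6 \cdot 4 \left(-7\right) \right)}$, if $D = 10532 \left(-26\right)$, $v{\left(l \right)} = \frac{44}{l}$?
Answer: $- \frac{7944353}{42} \approx -1.8915 \cdot 10^{5}$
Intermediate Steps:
$D = -273832$
$\left(\left(236 + 55\right)^{2} + D\right) + v{\left(6 \cdot 4 \left(-7\right) \right)} = \left(\left(236 + 55\right)^{2} - 273832\right) + \frac{44}{6 \cdot 4 \left(-7\right)} = \left(291^{2} - 273832\right) + \frac{44}{24 \left(-7\right)} = \left(84681 - 273832\right) + \frac{44}{-168} = -189151 + 44 \left(- \frac{1}{168}\right) = -189151 - \frac{11}{42} = - \frac{7944353}{42}$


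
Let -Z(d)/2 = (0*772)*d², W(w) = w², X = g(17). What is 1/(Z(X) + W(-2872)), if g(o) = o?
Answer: 1/8248384 ≈ 1.2124e-7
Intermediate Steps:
X = 17
Z(d) = 0 (Z(d) = -2*0*772*d² = -0*d² = -2*0 = 0)
1/(Z(X) + W(-2872)) = 1/(0 + (-2872)²) = 1/(0 + 8248384) = 1/8248384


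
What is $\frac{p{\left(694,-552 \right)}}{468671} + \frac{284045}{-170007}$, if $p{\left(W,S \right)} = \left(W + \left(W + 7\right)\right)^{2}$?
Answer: $\frac{197714217980}{79677350697} \approx 2.4814$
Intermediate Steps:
$p{\left(W,S \right)} = \left(7 + 2 W\right)^{2}$ ($p{\left(W,S \right)} = \left(W + \left(7 + W\right)\right)^{2} = \left(7 + 2 W\right)^{2}$)
$\frac{p{\left(694,-552 \right)}}{468671} + \frac{284045}{-170007} = \frac{\left(7 + 2 \cdot 694\right)^{2}}{468671} + \frac{284045}{-170007} = \left(7 + 1388\right)^{2} \cdot \frac{1}{468671} + 284045 \left(- \frac{1}{170007}\right) = 1395^{2} \cdot \frac{1}{468671} - \frac{284045}{170007} = 1946025 \cdot \frac{1}{468671} - \frac{284045}{170007} = \frac{1946025}{468671} - \frac{284045}{170007} = \frac{197714217980}{79677350697}$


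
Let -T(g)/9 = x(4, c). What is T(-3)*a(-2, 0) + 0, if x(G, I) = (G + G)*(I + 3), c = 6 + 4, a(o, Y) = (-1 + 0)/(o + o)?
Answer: -234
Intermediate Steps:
a(o, Y) = -1/(2*o)
c = 10
x(G, I) = 2*G*(3 + I) (x(G, I) = (2*G)*(3 + I) = 2*G*(3 + I))
T(g) = -936 (T(g) = -18*4*(3 + 10) = -18*4*13 = -9*104 = -936)
T(-3)*a(-2, 0) + 0 = -(-468)/(-2) + 0 = -(-468)*(-1)/2 + 0 = -936*¼ + 0 = -234 + 0 = -234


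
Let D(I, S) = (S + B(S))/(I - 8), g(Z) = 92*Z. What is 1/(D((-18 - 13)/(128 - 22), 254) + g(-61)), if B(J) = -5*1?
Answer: -293/1653114 ≈ -0.00017724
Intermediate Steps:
B(J) = -5
D(I, S) = (-5 + S)/(-8 + I) (D(I, S) = (S - 5)/(I - 8) = (-5 + S)/(-8 + I))
1/(D((-18 - 13)/(128 - 22), 254) + g(-61)) = 1/((-5 + 254)/(-8 + (-18 - 13)/(128 - 22)) + 92*(-61)) = 1/(249/(-8 - 31/106) - 5612) = 1/(249/(-879/106) - 5612) = 1/(-106/879*249 - 5612) = 1/(-8798/293 - 5612) = 1/(-1653114/293) = -293/1653114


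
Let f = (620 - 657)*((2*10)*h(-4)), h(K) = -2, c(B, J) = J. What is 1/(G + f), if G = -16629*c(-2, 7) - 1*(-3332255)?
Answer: 1/3217332 ≈ 3.1082e-7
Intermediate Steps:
G = 3215852 (G = -16629*7 - 1*(-3332255) = -116403 + 3332255 = 3215852)
f = 1480 (f = (620 - 657)*((2*10)*(-2)) = -740*(-2) = -37*(-40) = 1480)
1/(G + f) = 1/(3215852 + 1480) = 1/3217332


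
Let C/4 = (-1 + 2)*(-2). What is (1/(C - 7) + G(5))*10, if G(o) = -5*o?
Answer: -752/3 ≈ -250.67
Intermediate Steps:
C = -8 (C = 4*((-1 + 2)*(-2)) = 4*(1*(-2)) = 4*(-2) = -8)
(1/(C - 7) + G(5))*10 = (1/(-8 - 7) - 5*5)*10 = (1/(-15) - 25)*10 = (-1/15 - 25)*10 = -376/15*10 = -752/3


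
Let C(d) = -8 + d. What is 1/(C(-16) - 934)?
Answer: -1/958 ≈ -0.0010438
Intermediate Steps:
1/(C(-16) - 934) = 1/((-8 - 16) - 934) = 1/(-24 - 934) = 1/(-958) = -1/958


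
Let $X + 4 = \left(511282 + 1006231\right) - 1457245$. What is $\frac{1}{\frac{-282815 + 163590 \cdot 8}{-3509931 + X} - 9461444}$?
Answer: $- \frac{3449667}{32638832165053} \approx -1.0569 \cdot 10^{-7}$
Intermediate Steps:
$X = 60264$ ($X = -4 + \left(\left(511282 + 1006231\right) - 1457245\right) = -4 + \left(1517513 - 1457245\right) = -4 + 60268 = 60264$)
$\frac{1}{\frac{-282815 + 163590 \cdot 8}{-3509931 + X} - 9461444} = \frac{1}{\frac{-282815 + 163590 \cdot 8}{-3509931 + 60264} - 9461444} = \frac{1}{\frac{-282815 + 1308720}{-3449667} - 9461444} = \frac{1}{1025905 \left(- \frac{1}{3449667}\right) - 9461444} = \frac{1}{- \frac{1025905}{3449667} - 9461444} = \frac{1}{- \frac{32638832165053}{3449667}} = - \frac{3449667}{32638832165053}$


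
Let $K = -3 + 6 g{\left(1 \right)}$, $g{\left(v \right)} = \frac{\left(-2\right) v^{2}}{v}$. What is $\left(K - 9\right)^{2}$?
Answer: $576$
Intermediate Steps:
$g{\left(v \right)} = - 2 v$
$K = -15$ ($K = -3 + 6 \left(\left(-2\right) 1\right) = -3 + 6 \left(-2\right) = -3 - 12 = -15$)
$\left(K - 9\right)^{2} = \left(-15 - 9\right)^{2} = \left(-24\right)^{2} = 576$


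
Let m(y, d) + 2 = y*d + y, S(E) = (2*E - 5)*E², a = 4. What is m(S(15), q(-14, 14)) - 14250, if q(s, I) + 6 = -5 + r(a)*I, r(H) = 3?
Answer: 165748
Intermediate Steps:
q(s, I) = -11 + 3*I (q(s, I) = -6 + (-5 + 3*I) = -11 + 3*I)
S(E) = E²*(-5 + 2*E) (S(E) = (-5 + 2*E)*E² = E²*(-5 + 2*E))
m(y, d) = -2 + y + d*y (m(y, d) = -2 + (y*d + y) = -2 + (d*y + y) = -2 + (y + d*y) = -2 + y + d*y)
m(S(15), q(-14, 14)) - 14250 = (-2 + 15²*(-5 + 2*15) + (-11 + 3*14)*(15²*(-5 + 2*15))) - 14250 = (-2 + 225*(-5 + 30) + (-11 + 42)*(225*(-5 + 30))) - 14250 = (-2 + 225*25 + 31*(225*25)) - 14250 = (-2 + 5625 + 31*5625) - 14250 = (-2 + 5625 + 174375) - 14250 = 179998 - 14250 = 165748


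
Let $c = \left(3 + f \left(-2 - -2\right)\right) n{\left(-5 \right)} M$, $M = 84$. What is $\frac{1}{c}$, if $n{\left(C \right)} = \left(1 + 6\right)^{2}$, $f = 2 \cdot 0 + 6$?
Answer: $\frac{1}{12348} \approx 8.0985 \cdot 10^{-5}$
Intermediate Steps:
$f = 6$ ($f = 0 + 6 = 6$)
$n{\left(C \right)} = 49$ ($n{\left(C \right)} = 7^{2} = 49$)
$c = 12348$ ($c = \left(3 + 6 \left(-2 - -2\right)\right) 49 \cdot 84 = \left(3 + 6 \left(-2 + 2\right)\right) 49 \cdot 84 = \left(3 + 6 \cdot 0\right) 49 \cdot 84 = \left(3 + 0\right) 49 \cdot 84 = 3 \cdot 49 \cdot 84 = 147 \cdot 84 = 12348$)
$\frac{1}{c} = \frac{1}{12348}$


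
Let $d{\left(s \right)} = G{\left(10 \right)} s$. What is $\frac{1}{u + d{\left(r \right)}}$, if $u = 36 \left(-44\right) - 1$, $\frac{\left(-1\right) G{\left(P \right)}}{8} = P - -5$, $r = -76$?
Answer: $\frac{1}{7535} \approx 0.00013271$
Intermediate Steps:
$G{\left(P \right)} = -40 - 8 P$ ($G{\left(P \right)} = - 8 \left(P - -5\right) = - 8 \left(P + 5\right) = - 8 \left(5 + P\right) = -40 - 8 P$)
$d{\left(s \right)} = - 120 s$ ($d{\left(s \right)} = \left(-40 - 80\right) s = - 120 s$)
$u = -1585$ ($u = -1584 - 1 = -1585$)
$\frac{1}{u + d{\left(r \right)}} = \frac{1}{-1585 - -9120} = \frac{1}{-1585 + 9120} = \frac{1}{7535}$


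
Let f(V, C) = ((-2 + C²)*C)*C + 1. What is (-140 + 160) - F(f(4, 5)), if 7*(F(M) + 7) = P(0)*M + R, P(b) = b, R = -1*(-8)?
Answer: 181/7 ≈ 25.857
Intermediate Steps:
R = 8
f(V, C) = 1 + C²*(-2 + C²) (f(V, C) = (C*(-2 + C²))*C + 1 = C²*(-2 + C²) + 1 = 1 + C²*(-2 + C²))
F(M) = -41/7 (F(M) = -7 + (0*M + 8)/7 = -7 + (0 + 8)/7 = -7 + (⅐)*8 = -7 + 8/7 = -41/7)
(-140 + 160) - F(f(4, 5)) = (-140 + 160) - 1*(-41/7) = 20 + 41/7 = 181/7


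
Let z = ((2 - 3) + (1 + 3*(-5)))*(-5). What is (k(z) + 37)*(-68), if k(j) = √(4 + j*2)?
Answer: -2516 - 68*√154 ≈ -3359.9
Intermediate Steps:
z = 75 (z = (-1 + (1 - 15))*(-5) = (-1 - 14)*(-5) = -15*(-5) = 75)
k(j) = √(4 + 2*j)
(k(z) + 37)*(-68) = (√(4 + 2*75) + 37)*(-68) = (√(4 + 150) + 37)*(-68) = (√154 + 37)*(-68) = (37 + √154)*(-68) = -2516 - 68*√154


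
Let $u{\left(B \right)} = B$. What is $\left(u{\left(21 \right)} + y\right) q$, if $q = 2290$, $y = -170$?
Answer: $-341210$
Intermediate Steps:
$\left(u{\left(21 \right)} + y\right) q = \left(21 - 170\right) 2290 = \left(-149\right) 2290 = -341210$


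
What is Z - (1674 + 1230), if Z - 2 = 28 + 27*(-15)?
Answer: -3279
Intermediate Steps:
Z = -375 (Z = 2 + (28 + 27*(-15)) = 2 + (28 - 405) = 2 - 377 = -375)
Z - (1674 + 1230) = -375 - (1674 + 1230) = -375 - 1*2904 = -375 - 2904 = -3279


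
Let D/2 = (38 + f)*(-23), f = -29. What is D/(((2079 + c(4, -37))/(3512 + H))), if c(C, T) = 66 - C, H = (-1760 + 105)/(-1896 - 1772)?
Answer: -2666919897/3926594 ≈ -679.19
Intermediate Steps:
H = 1655/3668 (H = -1655/(-3668) = -1655*(-1/3668) = 1655/3668 ≈ 0.45120)
D = -414 (D = 2*((38 - 29)*(-23)) = 2*(9*(-23)) = 2*(-207) = -414)
D/(((2079 + c(4, -37))/(3512 + H))) = -414*(3512 + 1655/3668)/(2079 + (66 - 1*4)) = -414*12883671/(3668*(2079 + (66 - 4))) = -414*12883671/(3668*(2079 + 62)) = -414/(2141*(3668/12883671)) = -414/7853188/12883671 = -414*12883671/7853188 = -2666919897/3926594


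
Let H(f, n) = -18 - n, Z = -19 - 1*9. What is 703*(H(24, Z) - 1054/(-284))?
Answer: 1368741/142 ≈ 9639.0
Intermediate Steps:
Z = -28 (Z = -19 - 9 = -28)
703*(H(24, Z) - 1054/(-284)) = 703*((-18 - 1*(-28)) - 1054/(-284)) = 703*((-18 + 28) - 1054*(-1/284)) = 703*(10 + 527/142) = 703*(1947/142) = 1368741/142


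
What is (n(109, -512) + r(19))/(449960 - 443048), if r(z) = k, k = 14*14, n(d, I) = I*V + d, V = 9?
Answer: -4303/6912 ≈ -0.62254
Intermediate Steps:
n(d, I) = d + 9*I (n(d, I) = I*9 + d = 9*I + d = d + 9*I)
k = 196
r(z) = 196
(n(109, -512) + r(19))/(449960 - 443048) = ((109 + 9*(-512)) + 196)/(449960 - 443048) = ((109 - 4608) + 196)/6912 = (-4499 + 196)*(1/6912) = -4303*1/6912 = -4303/6912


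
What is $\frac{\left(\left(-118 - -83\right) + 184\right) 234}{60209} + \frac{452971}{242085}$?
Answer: $\frac{35713466549}{14575695765} \approx 2.4502$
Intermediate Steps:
$\frac{\left(\left(-118 - -83\right) + 184\right) 234}{60209} + \frac{452971}{242085} = \left(\left(-118 + 83\right) + 184\right) 234 \cdot \frac{1}{60209} + 452971 \cdot \frac{1}{242085} = \left(-35 + 184\right) 234 \cdot \frac{1}{60209} + \frac{452971}{242085} = 149 \cdot 234 \cdot \frac{1}{60209} + \frac{452971}{242085} = 34866 \cdot \frac{1}{60209} + \frac{452971}{242085} = \frac{34866}{60209} + \frac{452971}{242085} = \frac{35713466549}{14575695765}$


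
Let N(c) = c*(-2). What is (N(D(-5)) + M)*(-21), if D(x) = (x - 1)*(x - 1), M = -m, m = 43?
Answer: 2415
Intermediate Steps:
M = -43 (M = -1*43 = -43)
D(x) = (-1 + x)² (D(x) = (-1 + x)*(-1 + x) = (-1 + x)²)
N(c) = -2*c
(N(D(-5)) + M)*(-21) = (-2*(-1 - 5)² - 43)*(-21) = (-2*(-6)² - 43)*(-21) = (-2*36 - 43)*(-21) = (-72 - 43)*(-21) = -115*(-21) = 2415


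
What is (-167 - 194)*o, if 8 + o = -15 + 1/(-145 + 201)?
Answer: 464607/56 ≈ 8296.5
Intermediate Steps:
o = -1287/56 (o = -8 + (-15 + 1/(-145 + 201)) = -8 + (-15 + 1/56) = -8 - 839/56 = -1287/56 ≈ -22.982)
(-167 - 194)*o = (-167 - 194)*(-1287/56) = -361*(-1287/56) = 464607/56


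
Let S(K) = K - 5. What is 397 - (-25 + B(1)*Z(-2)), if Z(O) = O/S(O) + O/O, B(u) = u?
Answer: 2945/7 ≈ 420.71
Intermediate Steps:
S(K) = -5 + K
Z(O) = 1 + O/(-5 + O) (Z(O) = O/(-5 + O) + O/O = O/(-5 + O) + 1 = 1 + O/(-5 + O))
397 - (-25 + B(1)*Z(-2)) = 397 - (-25 + 1*((-5 + 2*(-2))/(-5 - 2))) = 397 - (-25 + 1*((-5 - 4)/(-7))) = 397 - (-25 + 1*(-1/7*(-9))) = 397 - (-25 + 1*(9/7)) = 397 - (-25 + 9/7) = 397 - 1*(-166/7) = 397 + 166/7 = 2945/7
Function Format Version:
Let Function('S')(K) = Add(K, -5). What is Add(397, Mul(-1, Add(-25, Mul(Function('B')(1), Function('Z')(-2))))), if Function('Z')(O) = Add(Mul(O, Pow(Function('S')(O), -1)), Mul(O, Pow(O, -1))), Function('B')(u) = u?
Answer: Rational(2945, 7) ≈ 420.71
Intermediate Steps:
Function('S')(K) = Add(-5, K)
Function('Z')(O) = Add(1, Mul(O, Pow(Add(-5, O), -1))) (Function('Z')(O) = Add(Mul(O, Pow(Add(-5, O), -1)), Mul(O, Pow(O, -1))) = Add(Mul(O, Pow(Add(-5, O), -1)), 1) = Add(1, Mul(O, Pow(Add(-5, O), -1))))
Add(397, Mul(-1, Add(-25, Mul(Function('B')(1), Function('Z')(-2))))) = Add(397, Mul(-1, Add(-25, Mul(1, Mul(Pow(Add(-5, -2), -1), Add(-5, Mul(2, -2))))))) = Add(397, Mul(-1, Add(-25, Mul(1, Mul(Pow(-7, -1), Add(-5, -4)))))) = Add(397, Mul(-1, Add(-25, Mul(1, Mul(Rational(-1, 7), -9))))) = Add(397, Mul(-1, Add(-25, Mul(1, Rational(9, 7))))) = Add(397, Mul(-1, Add(-25, Rational(9, 7)))) = Add(397, Mul(-1, Rational(-166, 7))) = Add(397, Rational(166, 7)) = Rational(2945, 7)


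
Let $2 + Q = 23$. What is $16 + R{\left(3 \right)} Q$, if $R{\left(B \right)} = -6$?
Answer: $-110$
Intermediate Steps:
$Q = 21$ ($Q = -2 + 23 = 21$)
$16 + R{\left(3 \right)} Q = 16 - 126 = -110$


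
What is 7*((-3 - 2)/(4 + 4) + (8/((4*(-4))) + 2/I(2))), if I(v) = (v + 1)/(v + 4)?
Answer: 161/8 ≈ 20.125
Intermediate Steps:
I(v) = (1 + v)/(4 + v)
7*((-3 - 2)/(4 + 4) + (8/((4*(-4))) + 2/I(2))) = 7*((-3 - 2)/(4 + 4) + (8/((4*(-4))) + 2/(((1 + 2)/(4 + 2))))) = 7*(-5/8 + (8/(-16) + 2/((3/6)))) = 7*(-5*1/8 + (8*(-1/16) + 2/(((1/6)*3)))) = 7*(-5/8 + (-1/2 + 2/(1/2))) = 7*(-5/8 + (-1/2 + 2*2)) = 7*(-5/8 + (-1/2 + 4)) = 7*(-5/8 + 7/2) = 7*(23/8) = 161/8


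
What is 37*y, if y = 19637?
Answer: 726569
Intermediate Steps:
37*y = 37*19637 = 726569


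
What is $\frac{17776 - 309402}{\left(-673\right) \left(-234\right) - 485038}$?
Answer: $\frac{145813}{163778} \approx 0.89031$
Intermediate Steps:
$\frac{17776 - 309402}{\left(-673\right) \left(-234\right) - 485038} = - \frac{291626}{157482 - 485038} = - \frac{291626}{-327556} = \left(-291626\right) \left(- \frac{1}{327556}\right) = \frac{145813}{163778}$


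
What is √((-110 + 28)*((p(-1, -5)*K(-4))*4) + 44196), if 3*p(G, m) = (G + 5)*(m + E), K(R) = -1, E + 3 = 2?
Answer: 2*√10393 ≈ 203.89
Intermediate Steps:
E = -1 (E = -3 + 2 = -1)
p(G, m) = (-1 + m)*(5 + G)/3 (p(G, m) = ((G + 5)*(m - 1))/3 = ((5 + G)*(-1 + m))/3 = ((-1 + m)*(5 + G))/3 = (-1 + m)*(5 + G)/3)
√((-110 + 28)*((p(-1, -5)*K(-4))*4) + 44196) = √((-110 + 28)*(((-5/3 - ⅓*(-1) + (5/3)*(-5) + (⅓)*(-1)*(-5))*(-1))*4) + 44196) = √(-82*(-5/3 + ⅓ - 25/3 + 5/3)*(-1)*4 + 44196) = √(-82*(-8*(-1))*4 + 44196) = √(-656*4 + 44196) = √(-82*32 + 44196) = √(-2624 + 44196) = √41572 = 2*√10393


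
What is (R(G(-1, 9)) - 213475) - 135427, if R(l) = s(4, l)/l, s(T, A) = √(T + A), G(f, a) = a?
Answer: -348902 + √13/9 ≈ -3.4890e+5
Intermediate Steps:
s(T, A) = √(A + T)
R(l) = √(4 + l)/l (R(l) = √(l + 4)/l = √(4 + l)/l)
(R(G(-1, 9)) - 213475) - 135427 = (√(4 + 9)/9 - 213475) - 135427 = (√13/9 - 213475) - 135427 = (-213475 + √13/9) - 135427 = -348902 + √13/9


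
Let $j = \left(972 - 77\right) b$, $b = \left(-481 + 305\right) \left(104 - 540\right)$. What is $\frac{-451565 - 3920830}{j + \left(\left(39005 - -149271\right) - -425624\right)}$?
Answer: $- \frac{291493}{4619508} \approx -0.0631$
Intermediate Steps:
$b = 76736$ ($b = \left(-176\right) \left(-436\right) = 76736$)
$j = 68678720$ ($j = \left(972 - 77\right) 76736 = 895 \cdot 76736 = 68678720$)
$\frac{-451565 - 3920830}{j + \left(\left(39005 - -149271\right) - -425624\right)} = \frac{-451565 - 3920830}{68678720 + \left(\left(39005 - -149271\right) - -425624\right)} = - \frac{4372395}{68678720 + \left(\left(39005 + 149271\right) + 425624\right)} = - \frac{4372395}{68678720 + \left(188276 + 425624\right)} = - \frac{4372395}{68678720 + 613900} = - \frac{4372395}{69292620} = \left(-4372395\right) \frac{1}{69292620} = - \frac{291493}{4619508}$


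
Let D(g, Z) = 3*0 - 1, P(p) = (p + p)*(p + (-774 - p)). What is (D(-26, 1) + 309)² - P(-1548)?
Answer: -2301440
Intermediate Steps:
P(p) = -1548*p (P(p) = (2*p)*(-774) = -1548*p)
D(g, Z) = -1 (D(g, Z) = 0 - 1 = -1)
(D(-26, 1) + 309)² - P(-1548) = (-1 + 309)² - (-1548)*(-1548) = 308² - 1*2396304 = 94864 - 2396304 = -2301440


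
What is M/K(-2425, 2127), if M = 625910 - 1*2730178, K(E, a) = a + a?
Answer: -1052134/2127 ≈ -494.66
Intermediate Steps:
K(E, a) = 2*a
M = -2104268 (M = 625910 - 2730178 = -2104268)
M/K(-2425, 2127) = -2104268/(2*2127) = -2104268/4254 = -2104268*1/4254 = -1052134/2127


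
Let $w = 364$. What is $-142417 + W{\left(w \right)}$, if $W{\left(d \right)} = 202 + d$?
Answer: $-141851$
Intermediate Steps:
$-142417 + W{\left(w \right)} = -142417 + \left(202 + 364\right) = -142417 + 566 = -141851$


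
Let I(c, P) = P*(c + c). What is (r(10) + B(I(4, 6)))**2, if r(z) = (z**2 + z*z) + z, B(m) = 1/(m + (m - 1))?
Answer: 398042401/9025 ≈ 44104.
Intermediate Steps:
I(c, P) = 2*P*c (I(c, P) = P*(2*c) = 2*P*c)
B(m) = 1/(-1 + 2*m) (B(m) = 1/(m + (-1 + m)) = 1/(-1 + 2*m))
r(z) = z + 2*z**2 (r(z) = (z**2 + z**2) + z = 2*z**2 + z = z + 2*z**2)
(r(10) + B(I(4, 6)))**2 = (10*(1 + 2*10) + 1/(-1 + 2*(2*6*4)))**2 = (10*(1 + 20) + 1/(-1 + 2*48))**2 = (10*21 + 1/(-1 + 96))**2 = (210 + 1/95)**2 = (19951/95)**2 = 398042401/9025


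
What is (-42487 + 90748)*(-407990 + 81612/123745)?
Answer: -2436535778308818/123745 ≈ -1.9690e+10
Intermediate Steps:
(-42487 + 90748)*(-407990 + 81612/123745) = 48261*(-407990 + 81612*(1/123745)) = 48261*(-407990 + 81612/123745) = 48261*(-50486640938/123745) = -2436535778308818/123745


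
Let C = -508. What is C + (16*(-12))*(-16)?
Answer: 2564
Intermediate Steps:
C + (16*(-12))*(-16) = -508 + (16*(-12))*(-16) = -508 - 192*(-16) = -508 + 3072 = 2564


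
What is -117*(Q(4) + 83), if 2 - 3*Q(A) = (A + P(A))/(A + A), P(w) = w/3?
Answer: -9763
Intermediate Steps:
P(w) = w/3 (P(w) = w*(⅓) = w/3)
Q(A) = 4/9 (Q(A) = ⅔ - (A + A/3)/(3*(A + A)) = ⅔ - 4*A/3/(3*(2*A)) = ⅔ - 4*A/3*1/(2*A)/3 = ⅔ - ⅓*⅔ = ⅔ - 2/9 = 4/9)
-117*(Q(4) + 83) = -117*(4/9 + 83) = -117*751/9 = -9763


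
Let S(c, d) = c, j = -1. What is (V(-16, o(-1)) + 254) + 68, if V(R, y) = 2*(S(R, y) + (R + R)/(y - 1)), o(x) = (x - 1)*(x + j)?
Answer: 806/3 ≈ 268.67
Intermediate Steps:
o(x) = (-1 + x)² (o(x) = (x - 1)*(x - 1) = (-1 + x)*(-1 + x) = (-1 + x)²)
V(R, y) = 2*R + 4*R/(-1 + y) (V(R, y) = 2*(R + (R + R)/(y - 1)) = 2*(R + (2*R)/(-1 + y)) = 2*(R + 2*R/(-1 + y)) = 2*R + 4*R/(-1 + y))
(V(-16, o(-1)) + 254) + 68 = (2*(-16)*(1 + (1 + (-1)² - 2*(-1)))/(-1 + (1 + (-1)² - 2*(-1))) + 254) + 68 = (2*(-16)*(1 + (1 + 1 + 2))/(-1 + (1 + 1 + 2)) + 254) + 68 = (2*(-16)*(1 + 4)/(-1 + 4) + 254) + 68 = (2*(-16)*5/3 + 254) + 68 = (2*(-16)*(⅓)*5 + 254) + 68 = (-160/3 + 254) + 68 = 602/3 + 68 = 806/3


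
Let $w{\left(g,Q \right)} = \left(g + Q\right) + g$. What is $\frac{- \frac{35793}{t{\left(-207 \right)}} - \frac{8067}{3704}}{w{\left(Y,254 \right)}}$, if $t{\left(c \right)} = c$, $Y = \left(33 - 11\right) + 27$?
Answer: $\frac{1322297}{2726144} \approx 0.48504$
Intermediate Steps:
$Y = 49$ ($Y = 22 + 27 = 49$)
$w{\left(g,Q \right)} = Q + 2 g$ ($w{\left(g,Q \right)} = \left(Q + g\right) + g = Q + 2 g$)
$\frac{- \frac{35793}{t{\left(-207 \right)}} - \frac{8067}{3704}}{w{\left(Y,254 \right)}} = \frac{- \frac{35793}{-207} - \frac{8067}{3704}}{254 + 2 \cdot 49} = \frac{\left(-35793\right) \left(- \frac{1}{207}\right) - \frac{8067}{3704}}{254 + 98} = \frac{\frac{3977}{23} - \frac{8067}{3704}}{352} = \frac{14545267}{85192} \cdot \frac{1}{352} = \frac{1322297}{2726144}$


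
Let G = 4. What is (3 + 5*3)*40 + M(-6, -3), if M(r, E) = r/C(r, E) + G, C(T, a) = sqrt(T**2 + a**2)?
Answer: 724 - 2*sqrt(5)/5 ≈ 723.11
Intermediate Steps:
M(r, E) = 4 + r/sqrt(E**2 + r**2) (M(r, E) = r/(sqrt(r**2 + E**2)) + 4 = r/(sqrt(E**2 + r**2)) + 4 = r/sqrt(E**2 + r**2) + 4 = 4 + r/sqrt(E**2 + r**2))
(3 + 5*3)*40 + M(-6, -3) = (3 + 5*3)*40 + (4 - 6/sqrt((-3)**2 + (-6)**2)) = (3 + 15)*40 + (4 - 6/sqrt(9 + 36)) = 18*40 + (4 - 2*sqrt(5)/5) = 720 + (4 - 2*sqrt(5)/5) = 724 - 2*sqrt(5)/5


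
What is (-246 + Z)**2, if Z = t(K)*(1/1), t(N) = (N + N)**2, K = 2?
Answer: 52900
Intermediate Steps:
t(N) = 4*N**2 (t(N) = (2*N)**2 = 4*N**2)
Z = 16 (Z = (4*2**2)*(1/1) = (4*4)*(1*1) = 16*1 = 16)
(-246 + Z)**2 = (-246 + 16)**2 = (-230)**2 = 52900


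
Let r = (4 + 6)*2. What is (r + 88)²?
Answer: 11664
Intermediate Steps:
r = 20 (r = 10*2 = 20)
(r + 88)² = (20 + 88)² = 108² = 11664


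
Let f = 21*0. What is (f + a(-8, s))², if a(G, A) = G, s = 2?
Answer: 64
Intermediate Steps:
f = 0
(f + a(-8, s))² = (0 - 8)² = (-8)² = 64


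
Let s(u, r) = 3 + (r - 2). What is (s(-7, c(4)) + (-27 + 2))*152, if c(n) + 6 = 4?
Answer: -3952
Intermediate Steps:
c(n) = -2 (c(n) = -6 + 4 = -2)
s(u, r) = 1 + r (s(u, r) = 3 + (-2 + r) = 1 + r)
(s(-7, c(4)) + (-27 + 2))*152 = ((1 - 2) + (-27 + 2))*152 = (-1 - 25)*152 = -26*152 = -3952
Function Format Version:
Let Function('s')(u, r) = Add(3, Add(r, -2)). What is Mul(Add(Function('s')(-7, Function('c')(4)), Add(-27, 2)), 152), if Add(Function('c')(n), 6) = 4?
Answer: -3952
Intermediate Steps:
Function('c')(n) = -2 (Function('c')(n) = Add(-6, 4) = -2)
Function('s')(u, r) = Add(1, r) (Function('s')(u, r) = Add(3, Add(-2, r)) = Add(1, r))
Mul(Add(Function('s')(-7, Function('c')(4)), Add(-27, 2)), 152) = Mul(Add(Add(1, -2), Add(-27, 2)), 152) = Mul(Add(-1, -25), 152) = Mul(-26, 152) = -3952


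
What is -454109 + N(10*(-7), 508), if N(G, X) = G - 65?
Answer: -454244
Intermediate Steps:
N(G, X) = -65 + G
-454109 + N(10*(-7), 508) = -454109 + (-65 + 10*(-7)) = -454109 + (-65 - 70) = -454109 - 135 = -454244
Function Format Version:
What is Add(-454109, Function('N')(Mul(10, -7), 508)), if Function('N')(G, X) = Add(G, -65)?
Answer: -454244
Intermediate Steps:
Function('N')(G, X) = Add(-65, G)
Add(-454109, Function('N')(Mul(10, -7), 508)) = Add(-454109, Add(-65, Mul(10, -7))) = Add(-454109, Add(-65, -70)) = Add(-454109, -135) = -454244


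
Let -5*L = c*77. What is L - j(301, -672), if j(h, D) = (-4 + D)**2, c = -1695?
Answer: -430873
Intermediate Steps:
L = 26103 (L = -(-339)*77 = -1/5*(-130515) = 26103)
L - j(301, -672) = 26103 - (-4 - 672)**2 = 26103 - 1*(-676)**2 = 26103 - 1*456976 = 26103 - 456976 = -430873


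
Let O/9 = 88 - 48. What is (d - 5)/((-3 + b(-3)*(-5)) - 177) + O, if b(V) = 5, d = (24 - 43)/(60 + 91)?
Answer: 11144574/30955 ≈ 360.02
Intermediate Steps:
d = -19/151 ≈ -0.12583
O = 360 (O = 9*(88 - 48) = 9*40 = 360)
(d - 5)/((-3 + b(-3)*(-5)) - 177) + O = (-19/151 - 5)/((-3 + 5*(-5)) - 177) + 360 = -774/(151*((-3 - 25) - 177)) + 360 = -774/(151*(-28 - 177)) + 360 = -774/151/(-205) + 360 = -774/151*(-1/205) + 360 = 774/30955 + 360 = 11144574/30955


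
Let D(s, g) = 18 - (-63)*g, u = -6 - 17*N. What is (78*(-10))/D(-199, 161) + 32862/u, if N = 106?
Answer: -55886837/3061848 ≈ -18.253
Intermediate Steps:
u = -1808 (u = -6 - 17*106 = -6 - 1802 = -1808)
D(s, g) = 18 + 63*g
(78*(-10))/D(-199, 161) + 32862/u = (78*(-10))/(18 + 63*161) + 32862/(-1808) = -780/(18 + 10143) + 32862*(-1/1808) = -780/10161 - 16431/904 = -780*1/10161 - 16431/904 = -260/3387 - 16431/904 = -55886837/3061848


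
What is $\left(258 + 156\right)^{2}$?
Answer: $171396$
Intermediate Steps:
$\left(258 + 156\right)^{2} = 414^{2} = 171396$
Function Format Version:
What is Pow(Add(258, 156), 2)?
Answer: 171396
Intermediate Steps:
Pow(Add(258, 156), 2) = Pow(414, 2) = 171396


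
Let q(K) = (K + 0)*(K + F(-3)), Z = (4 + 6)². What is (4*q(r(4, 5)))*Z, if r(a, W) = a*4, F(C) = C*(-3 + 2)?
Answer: 121600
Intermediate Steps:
F(C) = -C (F(C) = C*(-1) = -C)
Z = 100 (Z = 10² = 100)
r(a, W) = 4*a
q(K) = K*(3 + K) (q(K) = (K + 0)*(K - 1*(-3)) = K*(K + 3) = K*(3 + K))
(4*q(r(4, 5)))*Z = (4*((4*4)*(3 + 4*4)))*100 = (4*(16*(3 + 16)))*100 = (4*(16*19))*100 = (4*304)*100 = 1216*100 = 121600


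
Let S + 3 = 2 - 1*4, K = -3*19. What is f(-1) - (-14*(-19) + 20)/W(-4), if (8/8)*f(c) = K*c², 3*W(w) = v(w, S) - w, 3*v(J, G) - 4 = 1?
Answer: -3543/17 ≈ -208.41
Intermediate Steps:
K = -57
S = -5 (S = -3 + (2 - 1*4) = -3 + (2 - 4) = -3 - 2 = -5)
v(J, G) = 5/3 (v(J, G) = 4/3 + (⅓)*1 = 4/3 + ⅓ = 5/3)
W(w) = 5/9 - w/3 (W(w) = (5/3 - w)/3 = 5/9 - w/3)
f(c) = -57*c²
f(-1) - (-14*(-19) + 20)/W(-4) = -57*(-1)² - (-14*(-19) + 20)/(5/9 - ⅓*(-4)) = -57*1 - (266 + 20)/(5/9 + 4/3) = -57 - 286/17/9 = -57 - 286*9/17 = -57 - 1*2574/17 = -57 - 2574/17 = -3543/17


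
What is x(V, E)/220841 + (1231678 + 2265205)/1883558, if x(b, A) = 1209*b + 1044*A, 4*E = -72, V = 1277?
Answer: 3644871327961/415966832278 ≈ 8.7624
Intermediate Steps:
E = -18 (E = (1/4)*(-72) = -18)
x(b, A) = 1044*A + 1209*b
x(V, E)/220841 + (1231678 + 2265205)/1883558 = (1044*(-18) + 1209*1277)/220841 + (1231678 + 2265205)/1883558 = (-18792 + 1543893)*(1/220841) + 3496883*(1/1883558) = 1525101*(1/220841) + 3496883/1883558 = 1525101/220841 + 3496883/1883558 = 3644871327961/415966832278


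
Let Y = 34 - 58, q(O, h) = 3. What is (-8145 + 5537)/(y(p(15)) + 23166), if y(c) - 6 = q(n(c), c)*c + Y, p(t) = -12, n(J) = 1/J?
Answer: -326/2889 ≈ -0.11284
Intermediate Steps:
Y = -24
y(c) = -18 + 3*c (y(c) = 6 + (3*c - 24) = 6 + (-24 + 3*c) = -18 + 3*c)
(-8145 + 5537)/(y(p(15)) + 23166) = (-8145 + 5537)/((-18 + 3*(-12)) + 23166) = -2608/((-18 - 36) + 23166) = -2608/(-54 + 23166) = -2608/23112 = -2608*1/23112 = -326/2889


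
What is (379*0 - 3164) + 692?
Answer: -2472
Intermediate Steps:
(379*0 - 3164) + 692 = (0 - 3164) + 692 = -3164 + 692 = -2472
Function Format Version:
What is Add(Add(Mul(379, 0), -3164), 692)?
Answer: -2472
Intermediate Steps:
Add(Add(Mul(379, 0), -3164), 692) = Add(Add(0, -3164), 692) = Add(-3164, 692) = -2472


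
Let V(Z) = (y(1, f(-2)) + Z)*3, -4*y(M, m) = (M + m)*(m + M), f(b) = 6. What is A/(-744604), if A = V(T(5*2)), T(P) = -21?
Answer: 57/425488 ≈ 0.00013396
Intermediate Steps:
y(M, m) = -(M + m)²/4 (y(M, m) = -(M + m)*(m + M)/4 = -(M + m)*(M + m)/4 = -(M + m)²/4)
V(Z) = -147/4 + 3*Z (V(Z) = (-(1 + 6)²/4 + Z)*3 = (-¼*7² + Z)*3 = (-¼*49 + Z)*3 = (-49/4 + Z)*3 = -147/4 + 3*Z)
A = -399/4 (A = -147/4 + 3*(-21) = -147/4 - 63 = -399/4 ≈ -99.750)
A/(-744604) = -399/4/(-744604) = -399/4*(-1/744604) = 57/425488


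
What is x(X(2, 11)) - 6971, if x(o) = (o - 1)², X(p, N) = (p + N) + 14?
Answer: -6295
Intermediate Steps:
X(p, N) = 14 + N + p (X(p, N) = (N + p) + 14 = 14 + N + p)
x(o) = (-1 + o)²
x(X(2, 11)) - 6971 = (-1 + (14 + 11 + 2))² - 6971 = (-1 + 27)² - 6971 = 26² - 6971 = 676 - 6971 = -6295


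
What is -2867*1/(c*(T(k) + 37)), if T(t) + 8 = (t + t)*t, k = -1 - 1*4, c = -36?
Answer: 2867/2844 ≈ 1.0081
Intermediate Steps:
k = -5 (k = -1 - 4 = -5)
T(t) = -8 + 2*t² (T(t) = -8 + (t + t)*t = -8 + (2*t)*t = -8 + 2*t²)
-2867*1/(c*(T(k) + 37)) = -2867*(-1/(36*((-8 + 2*(-5)²) + 37))) = -2867*(-1/(36*((-8 + 2*25) + 37))) = -2867*(-1/(36*((-8 + 50) + 37))) = -2867*(-1/(36*(42 + 37))) = -2867/(79*(-36)) = -2867/(-2844) = -2867*(-1/2844) = 2867/2844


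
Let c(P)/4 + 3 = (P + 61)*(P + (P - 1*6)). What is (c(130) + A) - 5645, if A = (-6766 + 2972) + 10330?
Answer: 194935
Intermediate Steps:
A = 6536 (A = -3794 + 10330 = 6536)
c(P) = -12 + 4*(-6 + 2*P)*(61 + P) (c(P) = -12 + 4*((P + 61)*(P + (P - 1*6))) = -12 + 4*((61 + P)*(P + (P - 6))) = -12 + 4*((61 + P)*(P + (-6 + P))) = -12 + 4*((61 + P)*(-6 + 2*P)) = -12 + 4*((-6 + 2*P)*(61 + P)) = -12 + 4*(-6 + 2*P)*(61 + P))
(c(130) + A) - 5645 = ((-1476 + 8*130² + 464*130) + 6536) - 5645 = ((-1476 + 8*16900 + 60320) + 6536) - 5645 = ((-1476 + 135200 + 60320) + 6536) - 5645 = (194044 + 6536) - 5645 = 200580 - 5645 = 194935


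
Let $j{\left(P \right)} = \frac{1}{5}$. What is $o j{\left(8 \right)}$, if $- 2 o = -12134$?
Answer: $\frac{6067}{5} \approx 1213.4$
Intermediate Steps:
$o = 6067$ ($o = \left(- \frac{1}{2}\right) \left(-12134\right) = 6067$)
$j{\left(P \right)} = \frac{1}{5}$
$o j{\left(8 \right)} = 6067 \cdot \frac{1}{5} = \frac{6067}{5}$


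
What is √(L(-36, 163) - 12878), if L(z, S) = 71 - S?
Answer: I*√12970 ≈ 113.89*I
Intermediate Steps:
√(L(-36, 163) - 12878) = √((71 - 1*163) - 12878) = √((71 - 163) - 12878) = √(-92 - 12878) = √(-12970) = I*√12970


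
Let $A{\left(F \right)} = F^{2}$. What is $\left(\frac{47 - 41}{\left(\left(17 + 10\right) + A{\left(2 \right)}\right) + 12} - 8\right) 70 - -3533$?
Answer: $\frac{128259}{43} \approx 2982.8$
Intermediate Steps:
$\left(\frac{47 - 41}{\left(\left(17 + 10\right) + A{\left(2 \right)}\right) + 12} - 8\right) 70 - -3533 = \left(\frac{47 - 41}{\left(\left(17 + 10\right) + 2^{2}\right) + 12} - 8\right) 70 - -3533 = \left(\frac{6}{\left(27 + 4\right) + 12} - 8\right) 70 + 3533 = \left(\frac{6}{31 + 12} - 8\right) 70 + 3533 = \left(\frac{6}{43} - 8\right) 70 + 3533 = \left(- \frac{338}{43}\right) 70 + 3533 = - \frac{23660}{43} + 3533 = \frac{128259}{43}$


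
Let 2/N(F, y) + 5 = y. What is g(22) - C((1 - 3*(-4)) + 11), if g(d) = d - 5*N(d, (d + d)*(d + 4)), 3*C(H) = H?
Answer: 15936/1139 ≈ 13.991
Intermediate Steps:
C(H) = H/3
N(F, y) = 2/(-5 + y)
g(d) = d - 10/(-5 + 2*d*(4 + d)) (g(d) = d - 10/(-5 + (d + d)*(d + 4)) = d - 10/(-5 + (2*d)*(4 + d)) = d - 10/(-5 + 2*d*(4 + d)))
g(22) - C((1 - 3*(-4)) + 11) = (22 - 10/(-5 + 2*22*(4 + 22))) - ((1 - 3*(-4)) + 11)/3 = (22 - 10/(-5 + 2*22*26)) - ((1 + 12) + 11)/3 = (22 - 10/(-5 + 1144)) - (13 + 11)/3 = (22 - 10/1139) - 24/3 = (22 - 10*1/1139) - 1*8 = (22 - 10/1139) - 8 = 25048/1139 - 8 = 15936/1139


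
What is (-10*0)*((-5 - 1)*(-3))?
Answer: 0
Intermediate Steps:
(-10*0)*((-5 - 1)*(-3)) = 0*(-6*(-3)) = 0*18 = 0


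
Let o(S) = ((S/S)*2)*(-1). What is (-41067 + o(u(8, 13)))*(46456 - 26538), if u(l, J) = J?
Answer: -818012342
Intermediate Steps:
o(S) = -2 (o(S) = (1*2)*(-1) = 2*(-1) = -2)
(-41067 + o(u(8, 13)))*(46456 - 26538) = (-41067 - 2)*(46456 - 26538) = -41069*19918 = -818012342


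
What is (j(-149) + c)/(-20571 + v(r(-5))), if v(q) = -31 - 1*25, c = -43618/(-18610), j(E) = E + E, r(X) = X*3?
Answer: 2751081/191934235 ≈ 0.014333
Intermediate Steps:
r(X) = 3*X
j(E) = 2*E
c = 21809/9305 (c = -43618*(-1/18610) = 21809/9305 ≈ 2.3438)
v(q) = -56 (v(q) = -31 - 25 = -56)
(j(-149) + c)/(-20571 + v(r(-5))) = (2*(-149) + 21809/9305)/(-20571 - 56) = (-298 + 21809/9305)/(-20627) = -2751081/9305*(-1/20627) = 2751081/191934235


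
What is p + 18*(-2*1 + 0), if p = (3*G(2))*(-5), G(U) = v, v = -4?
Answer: 24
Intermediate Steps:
G(U) = -4
p = 60 (p = (3*(-4))*(-5) = -12*(-5) = 60)
p + 18*(-2*1 + 0) = 60 + 18*(-2*1 + 0) = 60 + 18*(-2 + 0) = 60 + 18*(-2) = 60 - 36 = 24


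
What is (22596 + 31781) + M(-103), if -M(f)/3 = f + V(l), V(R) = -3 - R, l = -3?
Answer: 54686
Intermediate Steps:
M(f) = -3*f (M(f) = -3*(f + (-3 - 1*(-3))) = -3*(f + (-3 + 3)) = -3*(f + 0) = -3*f)
(22596 + 31781) + M(-103) = (22596 + 31781) - 3*(-103) = 54377 + 309 = 54686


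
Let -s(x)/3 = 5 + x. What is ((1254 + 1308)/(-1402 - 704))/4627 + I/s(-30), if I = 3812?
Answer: 294807119/5800275 ≈ 50.826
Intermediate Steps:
s(x) = -15 - 3*x (s(x) = -3*(5 + x) = -15 - 3*x)
((1254 + 1308)/(-1402 - 704))/4627 + I/s(-30) = ((1254 + 1308)/(-1402 - 704))/4627 + 3812/(-15 - 3*(-30)) = (2562/(-2106))*(1/4627) + 3812/(-15 + 90) = (2562*(-1/2106))*(1/4627) + 3812/75 = -427/351*1/4627 + 3812*(1/75) = -61/232011 + 3812/75 = 294807119/5800275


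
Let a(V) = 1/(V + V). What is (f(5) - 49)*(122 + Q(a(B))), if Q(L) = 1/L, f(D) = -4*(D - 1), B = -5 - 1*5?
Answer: -6630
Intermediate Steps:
B = -10 (B = -5 - 5 = -10)
a(V) = 1/(2*V)
f(D) = 4 - 4*D (f(D) = -4*(-1 + D) = 4 - 4*D)
(f(5) - 49)*(122 + Q(a(B))) = ((4 - 4*5) - 49)*(122 + 1/((½)/(-10))) = ((4 - 20) - 49)*(122 + 1/((½)*(-⅒))) = (-16 - 49)*(122 + 1/(-1/20)) = -65*(122 - 20) = -65*102 = -6630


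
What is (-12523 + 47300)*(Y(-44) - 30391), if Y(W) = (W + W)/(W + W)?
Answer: -1056873030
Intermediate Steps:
Y(W) = 1 (Y(W) = (2*W)/((2*W)) = (2*W)*(1/(2*W)) = 1)
(-12523 + 47300)*(Y(-44) - 30391) = (-12523 + 47300)*(1 - 30391) = 34777*(-30390) = -1056873030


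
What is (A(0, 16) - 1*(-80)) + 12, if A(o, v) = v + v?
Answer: 124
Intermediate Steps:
A(o, v) = 2*v
(A(0, 16) - 1*(-80)) + 12 = (2*16 - 1*(-80)) + 12 = (32 + 80) + 12 = 112 + 12 = 124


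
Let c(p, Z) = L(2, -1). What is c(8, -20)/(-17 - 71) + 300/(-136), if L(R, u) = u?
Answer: -3283/1496 ≈ -2.1945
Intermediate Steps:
c(p, Z) = -1
c(8, -20)/(-17 - 71) + 300/(-136) = -1/(-17 - 71) + 300/(-136) = -1/(-88) + 300*(-1/136) = -1*(-1/88) - 75/34 = 1/88 - 75/34 = -3283/1496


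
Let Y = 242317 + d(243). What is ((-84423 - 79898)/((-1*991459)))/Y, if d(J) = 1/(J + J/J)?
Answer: 40094324/58620359394191 ≈ 6.8397e-7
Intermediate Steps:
d(J) = 1/(1 + J) (d(J) = 1/(J + 1) = 1/(1 + J))
Y = 59125349/244 (Y = 242317 + 1/(1 + 243) = 242317 + 1/244 = 59125349/244 ≈ 2.4232e+5)
((-84423 - 79898)/((-1*991459)))/Y = ((-84423 - 79898)/((-1*991459)))/(59125349/244) = -164321/(-991459)*(244/59125349) = -164321*(-1/991459)*(244/59125349) = (164321/991459)*(244/59125349) = 40094324/58620359394191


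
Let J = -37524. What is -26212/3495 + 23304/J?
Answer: -88752214/10928865 ≈ -8.1209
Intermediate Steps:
-26212/3495 + 23304/J = -26212/3495 + 23304/(-37524) = -26212*1/3495 + 23304*(-1/37524) = -26212/3495 - 1942/3127 = -88752214/10928865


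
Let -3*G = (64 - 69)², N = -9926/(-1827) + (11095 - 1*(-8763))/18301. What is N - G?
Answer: 70938431/4776561 ≈ 14.851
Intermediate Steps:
N = 31133756/4776561 (N = -9926*(-1/1827) + (11095 + 8763)*(1/18301) = 1418/261 + 19858*(1/18301) = 1418/261 + 19858/18301 = 31133756/4776561 ≈ 6.5180)
G = -25/3 (G = -(64 - 69)²/3 = -⅓*(-5)² = -⅓*25 = -25/3 ≈ -8.3333)
N - G = 31133756/4776561 - 1*(-25/3) = 31133756/4776561 + 25/3 = 70938431/4776561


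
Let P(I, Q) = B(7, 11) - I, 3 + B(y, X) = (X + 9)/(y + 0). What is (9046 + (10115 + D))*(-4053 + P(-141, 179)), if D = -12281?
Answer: -188408800/7 ≈ -2.6916e+7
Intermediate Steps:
B(y, X) = -3 + (9 + X)/y (B(y, X) = -3 + (X + 9)/(y + 0) = -3 + (9 + X)/y)
P(I, Q) = -1/7 - I (P(I, Q) = (9 + 11 - 3*7)/7 - I = (9 + 11 - 21)/7 - I = (1/7)*(-1) - I = -1/7 - I)
(9046 + (10115 + D))*(-4053 + P(-141, 179)) = (9046 + (10115 - 12281))*(-4053 + (-1/7 - 1*(-141))) = (9046 - 2166)*(-4053 + (-1/7 + 141)) = 6880*(-4053 + 986/7) = 6880*(-27385/7) = -188408800/7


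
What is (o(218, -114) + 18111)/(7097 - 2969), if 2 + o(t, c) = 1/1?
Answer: 9055/2064 ≈ 4.3871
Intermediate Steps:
o(t, c) = -1 (o(t, c) = -2 + 1/1 = -2 + 1 = -1)
(o(218, -114) + 18111)/(7097 - 2969) = (-1 + 18111)/(7097 - 2969) = 18110/4128 = 18110*(1/4128) = 9055/2064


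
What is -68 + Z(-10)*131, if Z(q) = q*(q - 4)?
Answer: 18272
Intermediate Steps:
Z(q) = q*(-4 + q)
-68 + Z(-10)*131 = -68 - 10*(-4 - 10)*131 = -68 - 10*(-14)*131 = -68 + 140*131 = -68 + 18340 = 18272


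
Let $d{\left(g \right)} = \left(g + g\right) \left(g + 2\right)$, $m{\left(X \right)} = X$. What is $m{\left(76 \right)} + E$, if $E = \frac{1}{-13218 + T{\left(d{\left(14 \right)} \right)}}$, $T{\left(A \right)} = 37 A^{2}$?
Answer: $\frac{563375081}{7412830} \approx 76.0$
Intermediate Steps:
$d{\left(g \right)} = 2 g \left(2 + g\right)$
$E = \frac{1}{7412830}$ ($E = \frac{1}{-13218 + 37 \left(2 \cdot 14 \left(2 + 14\right)\right)^{2}} = \frac{1}{-13218 + 37 \left(2 \cdot 14 \cdot 16\right)^{2}} = \frac{1}{-13218 + 37 \cdot 448^{2}} = \frac{1}{-13218 + 37 \cdot 200704} = \frac{1}{-13218 + 7426048} = \frac{1}{7412830} \approx 1.349 \cdot 10^{-7}$)
$m{\left(76 \right)} + E = 76 + \frac{1}{7412830} = \frac{563375081}{7412830}$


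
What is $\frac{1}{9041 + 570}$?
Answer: $\frac{1}{9611} \approx 0.00010405$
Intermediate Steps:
$\frac{1}{9041 + 570} = \frac{1}{9611}$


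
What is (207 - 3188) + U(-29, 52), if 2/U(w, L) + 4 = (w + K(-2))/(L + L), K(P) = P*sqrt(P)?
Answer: (-5962*sqrt(2) + 1326753*I)/(-445*I + 2*sqrt(2)) ≈ -2981.5 + 0.0029708*I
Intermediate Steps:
K(P) = P**(3/2)
U(w, L) = 2/(-4 + (w - 2*I*sqrt(2))/(2*L)) (U(w, L) = 2/(-4 + (w + (-2)**(3/2))/(L + L)) = 2/(-4 + (w - 2*I*sqrt(2))/((2*L))) = 2/(-4 + (w - 2*I*sqrt(2))*(1/(2*L))) = 2/(-4 + (w - 2*I*sqrt(2))/(2*L)))
(207 - 3188) + U(-29, 52) = (207 - 3188) + 4*52/(-29 - 8*52 - 2*I*sqrt(2)) = -2981 + 4*52/(-29 - 416 - 2*I*sqrt(2)) = -2981 + 4*52/(-445 - 2*I*sqrt(2)) = -2981 + 208/(-445 - 2*I*sqrt(2))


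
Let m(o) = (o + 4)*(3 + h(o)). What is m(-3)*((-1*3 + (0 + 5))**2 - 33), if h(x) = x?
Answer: 0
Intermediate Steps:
m(o) = (3 + o)*(4 + o) (m(o) = (o + 4)*(3 + o) = (4 + o)*(3 + o) = (3 + o)*(4 + o))
m(-3)*((-1*3 + (0 + 5))**2 - 33) = (12 + (-3)**2 + 7*(-3))*((-1*3 + (0 + 5))**2 - 33) = (12 + 9 - 21)*((-3 + 5)**2 - 33) = 0*(2**2 - 33) = 0*(4 - 33) = 0*(-29) = 0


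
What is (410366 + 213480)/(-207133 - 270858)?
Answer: -623846/477991 ≈ -1.3051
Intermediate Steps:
(410366 + 213480)/(-207133 - 270858) = 623846/(-477991) = 623846*(-1/477991) = -623846/477991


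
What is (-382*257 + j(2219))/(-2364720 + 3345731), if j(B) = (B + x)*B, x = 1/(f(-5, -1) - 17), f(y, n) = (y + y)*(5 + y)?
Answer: 82036160/16677187 ≈ 4.9191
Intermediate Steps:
f(y, n) = 2*y*(5 + y) (f(y, n) = (2*y)*(5 + y) = 2*y*(5 + y))
x = -1/17 (x = 1/(2*(-5)*(5 - 5) - 17) = 1/(2*(-5)*0 - 17) = 1/(0 - 17) = 1/(-17) = -1/17 ≈ -0.058824)
j(B) = B*(-1/17 + B) (j(B) = (B - 1/17)*B = (-1/17 + B)*B = B*(-1/17 + B))
(-382*257 + j(2219))/(-2364720 + 3345731) = (-382*257 + 2219*(-1/17 + 2219))/(-2364720 + 3345731) = (-98174 + 2219*(37722/17))/981011 = (-98174 + 83705118/17)*(1/981011) = (82036160/17)*(1/981011) = 82036160/16677187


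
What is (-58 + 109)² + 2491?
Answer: 5092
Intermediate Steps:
(-58 + 109)² + 2491 = 51² + 2491 = 2601 + 2491 = 5092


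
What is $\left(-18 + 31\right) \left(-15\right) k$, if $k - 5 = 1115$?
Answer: $-218400$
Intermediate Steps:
$k = 1120$ ($k = 5 + 1115 = 1120$)
$\left(-18 + 31\right) \left(-15\right) k = \left(-18 + 31\right) \left(-15\right) 1120 = 13 \left(-15\right) 1120 = \left(-195\right) 1120 = -218400$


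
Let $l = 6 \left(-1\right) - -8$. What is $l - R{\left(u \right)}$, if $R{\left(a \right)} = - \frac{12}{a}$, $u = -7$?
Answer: $\frac{2}{7} \approx 0.28571$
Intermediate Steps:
$l = 2$ ($l = -6 + 8 = 2$)
$l - R{\left(u \right)} = 2 - - \frac{12}{-7} = 2 - \left(-12\right) \left(- \frac{1}{7}\right) = 2 - \frac{12}{7} = \frac{2}{7}$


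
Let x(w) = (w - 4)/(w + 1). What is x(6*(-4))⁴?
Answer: 614656/279841 ≈ 2.1964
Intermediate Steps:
x(w) = (-4 + w)/(1 + w)
x(6*(-4))⁴ = ((-4 + 6*(-4))/(1 + 6*(-4)))⁴ = ((-4 - 24)/(1 - 24))⁴ = (-28/(-23))⁴ = (-1/23*(-28))⁴ = (28/23)⁴ = 614656/279841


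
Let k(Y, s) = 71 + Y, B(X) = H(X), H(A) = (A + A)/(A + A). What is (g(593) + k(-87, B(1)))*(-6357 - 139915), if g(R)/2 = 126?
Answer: -34520192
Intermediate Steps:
H(A) = 1 (H(A) = (2*A)/((2*A)) = (2*A)*(1/(2*A)) = 1)
B(X) = 1
g(R) = 252 (g(R) = 2*126 = 252)
(g(593) + k(-87, B(1)))*(-6357 - 139915) = (252 + (71 - 87))*(-6357 - 139915) = (252 - 16)*(-146272) = 236*(-146272) = -34520192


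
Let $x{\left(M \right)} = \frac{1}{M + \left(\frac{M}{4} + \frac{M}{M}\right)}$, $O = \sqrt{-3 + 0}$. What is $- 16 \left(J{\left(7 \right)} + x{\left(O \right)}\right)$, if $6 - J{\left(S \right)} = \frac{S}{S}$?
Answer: $\frac{16 \left(- 25 \sqrt{3} + 24 i\right)}{- 4 i + 5 \sqrt{3}} \approx -82.813 + 6.0907 i$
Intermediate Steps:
$O = i \sqrt{3}$ ($O = \sqrt{-3} = i \sqrt{3} \approx 1.732 i$)
$x{\left(M \right)} = \frac{1}{1 + \frac{5 M}{4}}$ ($x{\left(M \right)} = \frac{1}{M + \left(M \frac{1}{4} + 1\right)} = \frac{1}{M + \left(\frac{M}{4} + 1\right)} = \frac{1}{M + \left(1 + \frac{M}{4}\right)} = \frac{1}{1 + \frac{5 M}{4}}$)
$J{\left(S \right)} = 5$ ($J{\left(S \right)} = 6 - \frac{S}{S} = 6 - 1 = 5$)
$- 16 \left(J{\left(7 \right)} + x{\left(O \right)}\right) = - 16 \left(5 + \frac{4}{4 + 5 i \sqrt{3}}\right) = -80 - \frac{64}{4 + 5 i \sqrt{3}}$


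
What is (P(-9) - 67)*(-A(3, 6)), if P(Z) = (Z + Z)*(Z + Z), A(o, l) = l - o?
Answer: -771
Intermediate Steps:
P(Z) = 4*Z² (P(Z) = (2*Z)*(2*Z) = 4*Z²)
(P(-9) - 67)*(-A(3, 6)) = (4*(-9)² - 67)*(-(6 - 1*3)) = (4*81 - 67)*(-(6 - 3)) = (324 - 67)*(-1*3) = 257*(-3) = -771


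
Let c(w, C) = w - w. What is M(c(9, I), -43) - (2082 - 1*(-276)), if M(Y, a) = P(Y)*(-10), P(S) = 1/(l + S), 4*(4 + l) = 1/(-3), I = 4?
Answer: -115422/49 ≈ -2355.6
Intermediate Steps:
l = -49/12 (l = -4 + (1/4)/(-3) = -4 + (1/4)*(-1/3) = -4 - 1/12 = -49/12 ≈ -4.0833)
P(S) = 1/(-49/12 + S)
c(w, C) = 0
M(Y, a) = -120/(-49 + 12*Y) (M(Y, a) = (12/(-49 + 12*Y))*(-10) = -120/(-49 + 12*Y))
M(c(9, I), -43) - (2082 - 1*(-276)) = -120/(-49 + 12*0) - (2082 - 1*(-276)) = -120/(-49 + 0) - (2082 + 276) = -120/(-49) - 1*2358 = -120*(-1/49) - 2358 = 120/49 - 2358 = -115422/49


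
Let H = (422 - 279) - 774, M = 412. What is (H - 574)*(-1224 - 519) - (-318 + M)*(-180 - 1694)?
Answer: 2276471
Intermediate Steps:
H = -631 (H = 143 - 774 = -631)
(H - 574)*(-1224 - 519) - (-318 + M)*(-180 - 1694) = (-631 - 574)*(-1224 - 519) - (-318 + 412)*(-180 - 1694) = -1205*(-1743) - 94*(-1874) = 2100315 - 1*(-176156) = 2100315 + 176156 = 2276471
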